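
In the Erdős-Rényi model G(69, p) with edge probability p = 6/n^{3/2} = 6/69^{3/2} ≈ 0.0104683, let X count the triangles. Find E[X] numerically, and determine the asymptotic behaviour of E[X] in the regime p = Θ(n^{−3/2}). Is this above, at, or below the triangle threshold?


Number of potential triangles: C(69, 3) = 52394.
Each occurs with probability p³ ≈ (0.0104683)³ ≈ 1.14718337e-06.
By linearity: E[X] = C(69, 3)·p³ ≈ 52394 · 1.14718337e-06 ≈ 0.060106.
Since α = 3/2 > 1, p = c/n^{3/2} = o(1/n) is below the triangle threshold p ~ 1/n. Asymptotically E[X] ~ (c³/6)·n^{3(1−α)} = (6³/6)·n^{-1.5} → 0, so by Markov's inequality G has no triangles w.h.p.

E[X] ≈ 0.060106; in regime p = Θ(1/n^{3/2}) E[X] tends to 0 (below the triangle threshold p ~ 1/n).


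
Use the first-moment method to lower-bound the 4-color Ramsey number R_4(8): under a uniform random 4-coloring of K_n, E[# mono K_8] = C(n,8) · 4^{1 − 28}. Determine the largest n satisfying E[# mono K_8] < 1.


We need C(n, 8) · 4^{1 − 28} < 1, i.e. C(n, 8) < 4^{28 − 1} = 18014398509481984.
Check values of n near the boundary:
  n = 403: C(403, 8) = 16090020602228430; 16090020602228430 < 18014398509481984? YES
  n = 404: C(404, 8) = 16415071523485570; 16415071523485570 < 18014398509481984? YES
  n = 405: C(405, 8) = 16745853821188050; 16745853821188050 < 18014398509481984? YES
  n = 406: C(406, 8) = 17082453897995850; 17082453897995850 < 18014398509481984? YES
  n = 407: C(407, 8) = 17424959239309050; 17424959239309050 < 18014398509481984? YES
  n = 408: C(408, 8) = 17773458424095231; 17773458424095231 < 18014398509481984? YES
  n = 409: C(409, 8) = 18128041135797879; 18128041135797879 < 18014398509481984? NO
The largest n with C(n, 8) < 18014398509481984 is n = 408 (where E[X] = 17773458424095231/18014398509481984 ≈ 0.9866). Hence R_4(8) > 408, i.e. R_4(8) ≥ 409.

Largest n = 408; hence R_4(8) > 408.


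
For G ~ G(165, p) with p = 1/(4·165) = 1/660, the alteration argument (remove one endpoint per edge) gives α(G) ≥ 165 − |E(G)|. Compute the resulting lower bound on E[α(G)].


E[|E(G)|] = C(165, 2)·p = 13530 · (1/660) = 41/2.
E[α(G)] ≥ n − E[|E(G)|] = 165 − 41/2 = 289/2.
Numerically: ≈ 144.5000.
(This is only a lower bound; the true E[α(G)] may be larger.)

E[α(G)] ≥ 289/2 ≈ 144.5000.


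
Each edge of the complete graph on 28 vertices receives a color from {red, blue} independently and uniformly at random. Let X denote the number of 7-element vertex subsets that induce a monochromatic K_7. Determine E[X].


Let X = Σ_S X_S over the C(28, 7) = 1184040 subsets S of size 7, where X_S = 1 if the K_7 on S is monochromatic.
For a fixed S, the K_7 on S has C(7, 2) = 21 edges. P[all 21 edges red] = (1/2)^21, and likewise for blue, so P[monochromatic] = 2·(1/2)^21 = 2^{1 − 21} = 1/1048576.
By linearity of expectation: E[X] = C(28, 7) · 2^{1 − 21} = 1184040 · 1/1048576 = 148005/131072.
Numerically: E[X] ≈ 1.129.

E[X] = C(28,7)·2^(1−C(7,2)) = 148005/131072 ≈ 1.129.


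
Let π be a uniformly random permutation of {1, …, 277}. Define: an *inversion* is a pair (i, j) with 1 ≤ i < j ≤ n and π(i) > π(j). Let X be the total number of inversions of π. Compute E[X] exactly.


Write X = Σ X_I over the C(277, 2) = 38226 pairs i < j, with X_I the indicator of one inversion.
There are 38226 indicators.
For each fixed pair i < j, the values π(i) and π(j) are two distinct elements of {1, …, 277} in uniformly random order; by symmetry P[π(i) > π(j)] = 1/2.
By linearity: E[X] = 38226 · (1/2) = C(277, 2) · (1/2) = 38226/2 = 19113 ≈ 19113.000000.

E[X] = 19113 = 19113.000000.


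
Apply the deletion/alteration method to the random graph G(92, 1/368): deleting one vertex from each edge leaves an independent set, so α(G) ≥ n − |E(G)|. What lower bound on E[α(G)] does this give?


E[|E(G)|] = C(92, 2)·p = 4186 · (1/368) = 91/8.
E[α(G)] ≥ n − E[|E(G)|] = 92 − 91/8 = 645/8.
Numerically: ≈ 80.625.
(This is only a lower bound; the true E[α(G)] may be larger.)

E[α(G)] ≥ 645/8 ≈ 80.625.


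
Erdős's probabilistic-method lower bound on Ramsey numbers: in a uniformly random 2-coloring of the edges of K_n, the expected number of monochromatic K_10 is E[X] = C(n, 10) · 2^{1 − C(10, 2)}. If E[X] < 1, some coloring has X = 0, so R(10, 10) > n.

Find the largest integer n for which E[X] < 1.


We need C(n, 10) · 2^{1 − 45} < 1, i.e. C(n, 10) < 2^{45 − 1} = 17592186044416.
Check values of n near the boundary:
  n = 98: C(98, 10) = 14005614014756; 14005614014756 < 17592186044416? YES
  n = 99: C(99, 10) = 15579278510796; 15579278510796 < 17592186044416? YES
  n = 100: C(100, 10) = 17310309456440; 17310309456440 < 17592186044416? YES
  n = 101: C(101, 10) = 19212541264840; 19212541264840 < 17592186044416? NO
The largest n with C(n, 10) < 17592186044416 is n = 100 (where E[X] = 2163788682055/2199023255552 ≈ 0.98398). Hence R(10, 10) > 100, i.e. R(10, 10) ≥ 101.

Largest n = 100; hence R(10, 10) > 100.


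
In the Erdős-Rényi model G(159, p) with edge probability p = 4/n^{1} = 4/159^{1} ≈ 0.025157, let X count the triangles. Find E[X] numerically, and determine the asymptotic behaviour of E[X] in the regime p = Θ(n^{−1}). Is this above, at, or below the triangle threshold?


Number of potential triangles: C(159, 3) = 657359.
Each occurs with probability p³ ≈ (0.025157)³ ≈ 1.5921669e-05.
By linearity: E[X] = C(159, 3)·p³ ≈ 657359 · 1.5921669e-05 ≈ 10.46625.
Here α = 1, so p = 4/n is exactly at the triangle threshold p ~ 1/n. Asymptotically E[X] → c³/6 = 4³/6 = 32/3 ≈ 10.66667, a bounded constant. In this regime the triangle count is asymptotically Poisson(c³/6).

E[X] ≈ 10.46625; in regime p = Θ(1/n^{1}) E[X] stays bounded (at the triangle threshold p ~ 1/n).


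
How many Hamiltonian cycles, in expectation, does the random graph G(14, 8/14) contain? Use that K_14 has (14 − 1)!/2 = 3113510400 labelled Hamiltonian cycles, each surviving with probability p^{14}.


K_14 has (14 − 1)!/2 = 3113510400 labelled Hamiltonian cycles.
For each such Hamiltonian cycle H, let X_H = 1 if all 14 edges of H are present in G. Then P[X_H = 1] = p^{14} = (4/7)^{14} = 268435456/678223072849.
Summing the indicators: E[X] = Σ_H E[X_H] = 3113510400 · p^{14} = 3113510400 · 268435456/678223072849 = 119396654854963200/96889010407.
Numerically: E[X] ≈ 1.23e+06.

E[X] = 3113510400 · (4/7)^{14} = 119396654854963200/96889010407 ≈ 1.23e+06.


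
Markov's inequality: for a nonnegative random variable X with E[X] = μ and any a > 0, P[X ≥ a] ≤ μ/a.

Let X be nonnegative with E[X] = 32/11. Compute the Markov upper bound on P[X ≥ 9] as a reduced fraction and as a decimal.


μ = E[X] = 32/11, a = 9.
Markov: P[X ≥ 9] ≤ μ/a = (32/11)/9 = 32/99.
Numerically: ≈ 0.3232.
(Since a = 9 > μ = 2.9091, the bound 32/99 is < 1 and informative.)

P[X ≥ 9] ≤ 32/99 ≈ 0.3232.


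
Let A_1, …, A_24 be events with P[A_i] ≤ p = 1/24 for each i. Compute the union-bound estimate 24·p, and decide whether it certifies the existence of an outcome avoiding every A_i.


Union bound: P[∪_{i=1}^{24} A_i] ≤ Σ_i P[A_i] ≤ 24·p = 24·(1/24) = 1.
Numerically: 1 ≈ 1.00000.
Is 1 < 1? NO.
Since the bound 1 is ≥ 1, the union bound is uninformative here; it does NOT by itself certify existence.

24·p = 1 ≈ 1.00000; existence NOT certified by the union bound.


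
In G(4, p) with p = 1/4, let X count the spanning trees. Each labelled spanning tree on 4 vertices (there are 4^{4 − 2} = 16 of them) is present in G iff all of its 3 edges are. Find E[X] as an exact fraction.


K_4 has 4^{4 − 2} = 16 labelled spanning trees.
For each such spanning tree H, let X_H = 1 if all 3 edges of H are present in G. Then P[X_H = 1] = p^{3} = (1/4)^{3} = 1/64.
By linearity: E[X] = Σ_H E[X_H] = 16 · p^{3} = 16 · 1/64 = 1/4.
Numerically: E[X] ≈ 0.25.

E[X] = 16 · (1/4)^{3} = 1/4 ≈ 0.25.


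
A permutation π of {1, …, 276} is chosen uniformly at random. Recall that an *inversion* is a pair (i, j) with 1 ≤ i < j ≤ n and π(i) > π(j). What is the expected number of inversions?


Write X = Σ X_I over the C(276, 2) = 37950 pairs i < j, with X_I the indicator of one inversion.
There are 37950 indicators.
For each fixed pair i < j, the values π(i) and π(j) are two distinct elements of {1, …, 276} in uniformly random order; by symmetry P[π(i) > π(j)] = 1/2.
By linearity: E[X] = 37950 · (1/2) = C(276, 2) · (1/2) = 37950/2 = 18975 ≈ 18975.00000.

E[X] = 18975 = 18975.00000.


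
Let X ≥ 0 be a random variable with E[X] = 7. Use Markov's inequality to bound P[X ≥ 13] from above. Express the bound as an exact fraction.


μ = E[X] = 7, a = 13.
Markov: P[X ≥ 13] ≤ μ/a = (7)/13 = 7/13.
Numerically: ≈ 0.5385.
(Since a = 13 > μ = 7.0000, the bound 7/13 is < 1 and informative.)

P[X ≥ 13] ≤ 7/13 ≈ 0.5385.


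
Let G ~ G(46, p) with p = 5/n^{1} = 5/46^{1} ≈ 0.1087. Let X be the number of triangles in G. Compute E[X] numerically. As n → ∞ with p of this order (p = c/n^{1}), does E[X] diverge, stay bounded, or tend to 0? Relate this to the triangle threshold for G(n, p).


Number of potential triangles: C(46, 3) = 15180.
Each occurs with probability p³ ≈ (0.1087)³ ≈ 1.284211e-03.
By linearity: E[X] = C(46, 3)·p³ ≈ 15180 · 1.284211e-03 ≈ 19.4943.
Here α = 1, so p = 5/n is exactly at the triangle threshold p ~ 1/n. Asymptotically E[X] → c³/6 = 5³/6 = 125/6 ≈ 20.8333, a bounded constant. In this regime the triangle count is asymptotically Poisson(c³/6).

E[X] ≈ 19.4943; in regime p = Θ(1/n^{1}) E[X] stays bounded (at the triangle threshold p ~ 1/n).


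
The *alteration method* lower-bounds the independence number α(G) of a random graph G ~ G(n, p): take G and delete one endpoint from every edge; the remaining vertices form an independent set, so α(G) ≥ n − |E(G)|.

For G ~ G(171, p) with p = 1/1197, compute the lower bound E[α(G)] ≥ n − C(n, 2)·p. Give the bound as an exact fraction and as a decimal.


E[|E(G)|] = C(171, 2)·p = 14535 · (1/1197) = 85/7.
E[α(G)] ≥ n − E[|E(G)|] = 171 − 85/7 = 1112/7.
Numerically: ≈ 158.857143.
(This is only a lower bound; the true E[α(G)] may be larger.)

E[α(G)] ≥ 1112/7 ≈ 158.857143.


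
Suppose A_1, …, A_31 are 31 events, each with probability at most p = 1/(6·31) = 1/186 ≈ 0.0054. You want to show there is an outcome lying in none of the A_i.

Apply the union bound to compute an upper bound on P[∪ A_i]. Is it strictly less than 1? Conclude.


Union bound: P[∪_{i=1}^{31} A_i] ≤ Σ_i P[A_i] ≤ 31·p = 31·(1/186) = 1/6.
Numerically: 1/6 ≈ 0.1667.
Is 1/6 < 1? YES.
Since P[∪ A_i] ≤ 1/6 < 1, the complement has P[∩ A_i^c] ≥ 1 − 1/6 = 5/6 > 0, so some outcome avoids every A_i.

31·p = 1/6 ≈ 0.1667; existence CERTIFIED by the union bound.


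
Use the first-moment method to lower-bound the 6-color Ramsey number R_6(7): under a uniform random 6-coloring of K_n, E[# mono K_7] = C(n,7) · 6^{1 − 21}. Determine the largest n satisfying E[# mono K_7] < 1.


We need C(n, 7) · 6^{1 − 21} < 1, i.e. C(n, 7) < 6^{21 − 1} = 3656158440062976.
Check values of n near the boundary:
  n = 567: C(567, 7) = 3601671315933933; 3601671315933933 < 3656158440062976? YES
  n = 568: C(568, 7) = 3646611956239704; 3646611956239704 < 3656158440062976? YES
  n = 569: C(569, 7) = 3692032389858348; 3692032389858348 < 3656158440062976? NO
The largest n with C(n, 7) < 3656158440062976 is n = 568 (where E[X] = 16882462760369/16926659444736 ≈ 0.997389). Hence R_6(7) > 568, i.e. R_6(7) ≥ 569.

Largest n = 568; hence R_6(7) > 568.


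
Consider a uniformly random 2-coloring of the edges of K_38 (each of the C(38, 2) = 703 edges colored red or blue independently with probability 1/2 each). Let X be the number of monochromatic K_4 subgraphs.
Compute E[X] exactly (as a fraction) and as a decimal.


Let X = Σ_S X_S over the C(38, 4) = 73815 subsets S of size 4, where X_S = 1 if the K_4 on S is monochromatic.
For a fixed S, the K_4 on S has C(4, 2) = 6 edges. P[all 6 edges red] = (1/2)^6, and likewise for blue, so P[monochromatic] = 2·(1/2)^6 = 2^{1 − 6} = 1/32.
By linearity of expectation: E[X] = C(38, 4) · 2^{1 − 6} = 73815 · 1/32 = 73815/32.
Numerically: E[X] ≈ 2306.7188.

E[X] = C(38,4)·2^(1−C(4,2)) = 73815/32 ≈ 2306.7188.


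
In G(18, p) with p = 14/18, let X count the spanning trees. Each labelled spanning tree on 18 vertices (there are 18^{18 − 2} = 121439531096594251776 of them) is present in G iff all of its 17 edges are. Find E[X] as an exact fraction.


K_18 has 18^{18 − 2} = 121439531096594251776 labelled spanning trees.
For each such spanning tree H, let X_H = 1 if all 17 edges of H are present in G. Then P[X_H = 1] = p^{17} = (7/9)^{17} = 232630513987207/16677181699666569.
By linearity of expectation: E[X] = Σ_H E[X_H] = 121439531096594251776 · p^{17} = 121439531096594251776 · 232630513987207/16677181699666569 = 15245673364665597952/9.
Numerically: E[X] ≈ 1.694e+18.

E[X] = 121439531096594251776 · (7/9)^{17} = 15245673364665597952/9 ≈ 1.694e+18.


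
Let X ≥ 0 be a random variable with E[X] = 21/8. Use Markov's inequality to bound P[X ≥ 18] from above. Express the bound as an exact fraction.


μ = E[X] = 21/8, a = 18.
Markov: P[X ≥ 18] ≤ μ/a = (21/8)/18 = 7/48.
Numerically: ≈ 0.14583.
(Since a = 18 > μ = 2.62500, the bound 7/48 is < 1 and informative.)

P[X ≥ 18] ≤ 7/48 ≈ 0.14583.


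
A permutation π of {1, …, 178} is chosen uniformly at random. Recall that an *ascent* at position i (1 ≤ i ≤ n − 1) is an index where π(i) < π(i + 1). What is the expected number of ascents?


Write X = Σ X_I over i = 1, …, 177, with X_I the indicator of one ascent.
There are 177 indicators.
For each fixed i, the pair (π(i), π(i+1)) is a uniformly random ordered pair of distinct values from {1, …, 178}; by symmetry P[π(i) < π(i+1)] = 1/2.
By linearity: E[X] = 177 · (1/2) = (178 − 1) · (1/2) = 177/2 ≈ 88.500000.

E[X] = 177/2 = 88.500000.


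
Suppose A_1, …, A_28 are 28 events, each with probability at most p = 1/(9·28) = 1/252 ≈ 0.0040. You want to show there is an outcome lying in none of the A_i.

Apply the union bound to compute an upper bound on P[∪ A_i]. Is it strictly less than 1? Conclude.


Union bound: P[∪_{i=1}^{28} A_i] ≤ Σ_i P[A_i] ≤ 28·p = 28·(1/252) = 1/9.
Numerically: 1/9 ≈ 0.1111.
Is 1/9 < 1? YES.
Since P[∪ A_i] ≤ 1/9 < 1, the complement has P[∩ A_i^c] ≥ 1 − 1/9 = 8/9 > 0, so some outcome avoids every A_i.

28·p = 1/9 ≈ 0.1111; existence CERTIFIED by the union bound.


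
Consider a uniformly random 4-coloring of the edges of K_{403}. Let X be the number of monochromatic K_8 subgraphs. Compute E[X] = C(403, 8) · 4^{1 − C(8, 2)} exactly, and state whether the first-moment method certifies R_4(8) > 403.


E[X] = C(403, 8) · 4^{1 − 28} = 16090020602228430 · 4^{−27} = 16090020602228430/18014398509481984.
As a reduced fraction: E[X] = 8045010301114215/9007199254740992 ≈ 0.8932.
Is E[X] < 1? YES.
Since E[X] < 1, there exists a 4-coloring of K_{403} with no monochromatic K_8; hence R_4(8) > 403.

E[X] = 8045010301114215/9007199254740992 ≈ 0.8932; E[X] < 1, so R_4(8) > 403.


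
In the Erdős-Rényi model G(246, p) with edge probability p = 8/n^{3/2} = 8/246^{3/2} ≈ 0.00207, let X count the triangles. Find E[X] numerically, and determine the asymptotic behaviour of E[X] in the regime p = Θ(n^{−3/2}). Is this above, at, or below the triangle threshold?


Number of potential triangles: C(246, 3) = 2450980.
Each occurs with probability p³ ≈ (0.00207)³ ≈ 8.91378e-09.
By linearity: E[X] = C(246, 3)·p³ ≈ 2450980 · 8.91378e-09 ≈ 0.022.
Since α = 3/2 > 1, p = c/n^{3/2} = o(1/n) is below the triangle threshold p ~ 1/n. Asymptotically E[X] ~ (c³/6)·n^{3(1−α)} = (8³/6)·n^{-1.5} → 0, so by Markov's inequality G has no triangles w.h.p.

E[X] ≈ 0.022; in regime p = Θ(1/n^{3/2}) E[X] tends to 0 (below the triangle threshold p ~ 1/n).


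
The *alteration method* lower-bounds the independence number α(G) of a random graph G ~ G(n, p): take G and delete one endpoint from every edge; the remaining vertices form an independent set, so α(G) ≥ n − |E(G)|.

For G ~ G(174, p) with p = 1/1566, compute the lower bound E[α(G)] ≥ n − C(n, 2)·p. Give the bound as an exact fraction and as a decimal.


E[|E(G)|] = C(174, 2)·p = 15051 · (1/1566) = 173/18.
E[α(G)] ≥ n − E[|E(G)|] = 174 − 173/18 = 2959/18.
Numerically: ≈ 164.38889.
(This is only a lower bound; the true E[α(G)] may be larger.)

E[α(G)] ≥ 2959/18 ≈ 164.38889.


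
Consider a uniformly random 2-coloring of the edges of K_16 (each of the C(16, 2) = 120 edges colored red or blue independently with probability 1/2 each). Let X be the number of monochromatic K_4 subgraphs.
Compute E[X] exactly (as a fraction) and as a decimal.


Let X = Σ_S X_S over the C(16, 4) = 1820 subsets S of size 4, where X_S = 1 if the K_4 on S is monochromatic.
For a fixed S, the K_4 on S has C(4, 2) = 6 edges. P[all 6 edges red] = (1/2)^6, and likewise for blue, so P[monochromatic] = 2·(1/2)^6 = 2^{1 − 6} = 1/32.
Summing: E[X] = C(16, 4) · 2^{1 − 6} = 1820 · 1/32 = 455/8.
Numerically: E[X] ≈ 56.8750.

E[X] = C(16,4)·2^(1−C(4,2)) = 455/8 ≈ 56.8750.


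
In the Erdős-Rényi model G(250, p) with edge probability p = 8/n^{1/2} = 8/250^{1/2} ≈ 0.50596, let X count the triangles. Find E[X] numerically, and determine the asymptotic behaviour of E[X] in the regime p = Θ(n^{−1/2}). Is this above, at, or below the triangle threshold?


Number of potential triangles: C(250, 3) = 2573000.
Each occurs with probability p³ ≈ (0.50596)³ ≈ 1.2952689e-01.
By linearity: E[X] = C(250, 3)·p³ ≈ 2573000 · 1.2952689e-01 ≈ 333272.69559.
Since α = 1/2 < 1, p = c/n^{1/2} ≫ 1/n is above the triangle threshold p ~ 1/n. Asymptotically E[X] ~ (c³/6)·n^{3(1−α)} = (8³/6)·n^{1.5} → ∞; triangles are abundant w.h.p.

E[X] ≈ 333272.69559; in regime p = Θ(1/n^{1/2}) E[X] diverges (above the triangle threshold p ~ 1/n).


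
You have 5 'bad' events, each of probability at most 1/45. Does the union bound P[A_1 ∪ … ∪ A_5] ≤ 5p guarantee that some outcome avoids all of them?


Union bound: P[∪_{i=1}^{5} A_i] ≤ Σ_i P[A_i] ≤ 5·p = 5·(1/45) = 1/9.
Numerically: 1/9 ≈ 0.1111.
Is 1/9 < 1? YES.
Since P[∪ A_i] ≤ 1/9 < 1, the complement has P[∩ A_i^c] ≥ 1 − 1/9 = 8/9 > 0, so some outcome avoids every A_i.

5·p = 1/9 ≈ 0.1111; existence CERTIFIED by the union bound.


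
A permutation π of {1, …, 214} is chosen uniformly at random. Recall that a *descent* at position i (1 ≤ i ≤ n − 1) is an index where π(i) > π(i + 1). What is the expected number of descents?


Write X = Σ X_I over i = 1, …, 213, with X_I the indicator of one descent.
There are 213 indicators.
For each fixed i, the pair (π(i), π(i+1)) is a uniformly random ordered pair of distinct values from {1, …, 214}; by symmetry P[π(i) > π(i+1)] = 1/2.
By linearity: E[X] = 213 · (1/2) = (214 − 1) · (1/2) = 213/2 ≈ 106.50000.

E[X] = 213/2 = 106.50000.


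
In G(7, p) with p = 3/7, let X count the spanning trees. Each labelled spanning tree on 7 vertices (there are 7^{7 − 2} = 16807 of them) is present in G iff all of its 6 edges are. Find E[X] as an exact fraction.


K_7 has 7^{7 − 2} = 16807 labelled spanning trees.
For each such spanning tree H, let X_H = 1 if all 6 edges of H are present in G. Then P[X_H = 1] = p^{6} = (3/7)^{6} = 729/117649.
Summing the indicators: E[X] = Σ_H E[X_H] = 16807 · p^{6} = 16807 · 729/117649 = 729/7.
Numerically: E[X] ≈ 104.

E[X] = 16807 · (3/7)^{6} = 729/7 ≈ 104.


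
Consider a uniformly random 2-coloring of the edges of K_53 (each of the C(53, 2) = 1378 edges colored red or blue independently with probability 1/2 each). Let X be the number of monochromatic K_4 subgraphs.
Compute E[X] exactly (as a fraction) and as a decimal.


Let X = Σ_S X_S over the C(53, 4) = 292825 subsets S of size 4, where X_S = 1 if the K_4 on S is monochromatic.
For a fixed S, the K_4 on S has C(4, 2) = 6 edges. P[all 6 edges red] = (1/2)^6, and likewise for blue, so P[monochromatic] = 2·(1/2)^6 = 2^{1 − 6} = 1/32.
By linearity of expectation: E[X] = C(53, 4) · 2^{1 − 6} = 292825 · 1/32 = 292825/32.
Numerically: E[X] ≈ 9150.78125.

E[X] = C(53,4)·2^(1−C(4,2)) = 292825/32 ≈ 9150.78125.


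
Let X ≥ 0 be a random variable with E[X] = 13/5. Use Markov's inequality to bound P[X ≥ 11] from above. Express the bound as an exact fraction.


μ = E[X] = 13/5, a = 11.
Markov: P[X ≥ 11] ≤ μ/a = (13/5)/11 = 13/55.
Numerically: ≈ 0.2364.
(Since a = 11 > μ = 2.6000, the bound 13/55 is < 1 and informative.)

P[X ≥ 11] ≤ 13/55 ≈ 0.2364.


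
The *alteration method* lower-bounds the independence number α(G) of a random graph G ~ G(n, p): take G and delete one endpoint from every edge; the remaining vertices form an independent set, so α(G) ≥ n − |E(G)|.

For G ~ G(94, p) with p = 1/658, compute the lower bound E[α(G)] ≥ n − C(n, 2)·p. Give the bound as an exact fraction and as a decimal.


E[|E(G)|] = C(94, 2)·p = 4371 · (1/658) = 93/14.
E[α(G)] ≥ n − E[|E(G)|] = 94 − 93/14 = 1223/14.
Numerically: ≈ 87.357143.
(This is only a lower bound; the true E[α(G)] may be larger.)

E[α(G)] ≥ 1223/14 ≈ 87.357143.


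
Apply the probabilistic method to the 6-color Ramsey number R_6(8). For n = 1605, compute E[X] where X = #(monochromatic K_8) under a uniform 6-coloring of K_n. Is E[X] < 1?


E[X] = C(1605, 8) · 6^{1 − 28} = 1073226690197348380200 · 6^{−27} = 1073226690197348380200/1023490369077469249536.
As a reduced fraction: E[X] = 14905926252740949725/14215144014964850688 ≈ 1.049.
Is E[X] < 1? NO.
Since E[X] ≥ 1, the first-moment bound is inconclusive at n = 1605; it does NOT by itself certify R_6(8) > 1605.

E[X] = 14905926252740949725/14215144014964850688 ≈ 1.049; E[X] ≥ 1; first-moment method inconclusive here.


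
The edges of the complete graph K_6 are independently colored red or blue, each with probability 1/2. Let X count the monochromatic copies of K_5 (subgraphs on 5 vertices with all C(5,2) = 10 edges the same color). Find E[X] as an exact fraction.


Let X = Σ_S X_S over the C(6, 5) = 6 subsets S of size 5, where X_S = 1 if the K_5 on S is monochromatic.
For a fixed S, the K_5 on S has C(5, 2) = 10 edges. P[all 10 edges red] = (1/2)^10, and likewise for blue, so P[monochromatic] = 2·(1/2)^10 = 2^{1 − 10} = 1/512.
By linearity: E[X] = C(6, 5) · 2^{1 − 10} = 6 · 1/512 = 3/256.
Numerically: E[X] ≈ 0.012.

E[X] = C(6,5)·2^(1−C(5,2)) = 3/256 ≈ 0.012.


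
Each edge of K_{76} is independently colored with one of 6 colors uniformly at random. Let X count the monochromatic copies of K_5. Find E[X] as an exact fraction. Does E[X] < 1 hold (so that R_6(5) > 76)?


E[X] = C(76, 5) · 6^{1 − 10} = 18474840 · 6^{−9} = 18474840/10077696.
As a reduced fraction: E[X] = 256595/139968 ≈ 1.8332.
Is E[X] < 1? NO.
Since E[X] ≥ 1, the first-moment bound is inconclusive at n = 76; it does NOT by itself certify R_6(5) > 76.

E[X] = 256595/139968 ≈ 1.8332; E[X] ≥ 1; first-moment method inconclusive here.


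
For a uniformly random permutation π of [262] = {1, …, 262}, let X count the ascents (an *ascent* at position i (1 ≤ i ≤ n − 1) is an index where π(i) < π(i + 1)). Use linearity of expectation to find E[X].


Write X = Σ X_I over i = 1, …, 261, with X_I the indicator of one ascent.
There are 261 indicators.
For each fixed i, the pair (π(i), π(i+1)) is a uniformly random ordered pair of distinct values from {1, …, 262}; by symmetry P[π(i) < π(i+1)] = 1/2.
By linearity: E[X] = 261 · (1/2) = (262 − 1) · (1/2) = 261/2 ≈ 130.50000.

E[X] = 261/2 = 130.50000.


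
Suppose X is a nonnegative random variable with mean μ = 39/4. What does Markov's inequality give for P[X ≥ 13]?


μ = E[X] = 39/4, a = 13.
Markov: P[X ≥ 13] ≤ μ/a = (39/4)/13 = 3/4.
Numerically: ≈ 0.7500.
(Since a = 13 > μ = 9.7500, the bound 3/4 is < 1 and informative.)

P[X ≥ 13] ≤ 3/4 ≈ 0.7500.


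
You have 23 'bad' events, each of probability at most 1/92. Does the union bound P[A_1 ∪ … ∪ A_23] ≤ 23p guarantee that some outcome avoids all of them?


Union bound: P[∪_{i=1}^{23} A_i] ≤ Σ_i P[A_i] ≤ 23·p = 23·(1/92) = 1/4.
Numerically: 1/4 ≈ 0.2500000.
Is 1/4 < 1? YES.
Since P[∪ A_i] ≤ 1/4 < 1, the complement has P[∩ A_i^c] ≥ 1 − 1/4 = 3/4 > 0, so some outcome avoids every A_i.

23·p = 1/4 ≈ 0.2500000; existence CERTIFIED by the union bound.


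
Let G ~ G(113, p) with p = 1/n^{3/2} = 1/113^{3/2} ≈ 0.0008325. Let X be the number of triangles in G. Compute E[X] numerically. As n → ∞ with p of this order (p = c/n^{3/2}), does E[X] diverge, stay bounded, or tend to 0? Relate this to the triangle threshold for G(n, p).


Number of potential triangles: C(113, 3) = 234136.
Each occurs with probability p³ ≈ (0.0008325)³ ≈ 5.769617e-10.
By linearity: E[X] = C(113, 3)·p³ ≈ 234136 · 5.769617e-10 ≈ 0.0001.
Since α = 3/2 > 1, p = c/n^{3/2} = o(1/n) is below the triangle threshold p ~ 1/n. Asymptotically E[X] ~ (c³/6)·n^{3(1−α)} = (1³/6)·n^{-1.5} → 0, so by Markov's inequality G has no triangles w.h.p.

E[X] ≈ 0.0001; in regime p = Θ(1/n^{3/2}) E[X] tends to 0 (below the triangle threshold p ~ 1/n).


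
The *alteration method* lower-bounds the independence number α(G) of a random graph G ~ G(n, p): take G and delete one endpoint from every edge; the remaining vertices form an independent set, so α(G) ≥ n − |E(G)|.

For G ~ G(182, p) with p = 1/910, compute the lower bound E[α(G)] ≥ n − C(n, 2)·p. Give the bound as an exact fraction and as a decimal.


E[|E(G)|] = C(182, 2)·p = 16471 · (1/910) = 181/10.
E[α(G)] ≥ n − E[|E(G)|] = 182 − 181/10 = 1639/10.
Numerically: ≈ 163.900000.
(This is only a lower bound; the true E[α(G)] may be larger.)

E[α(G)] ≥ 1639/10 ≈ 163.900000.


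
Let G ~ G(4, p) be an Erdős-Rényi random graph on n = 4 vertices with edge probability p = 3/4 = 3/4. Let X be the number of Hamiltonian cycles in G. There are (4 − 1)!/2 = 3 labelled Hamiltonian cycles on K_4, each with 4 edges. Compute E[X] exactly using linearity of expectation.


K_4 has (4 − 1)!/2 = 3 labelled Hamiltonian cycles.
For each such Hamiltonian cycle H, let X_H = 1 if all 4 edges of H are present in G. Then P[X_H = 1] = p^{4} = (3/4)^{4} = 81/256.
By linearity: E[X] = Σ_H E[X_H] = 3 · p^{4} = 3 · 81/256 = 243/256.
Numerically: E[X] ≈ 0.9492.

E[X] = 3 · (3/4)^{4} = 243/256 ≈ 0.9492.


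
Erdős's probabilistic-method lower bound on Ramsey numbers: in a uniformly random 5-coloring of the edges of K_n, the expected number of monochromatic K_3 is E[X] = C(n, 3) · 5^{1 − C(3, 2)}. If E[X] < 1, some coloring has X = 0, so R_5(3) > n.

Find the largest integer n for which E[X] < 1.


We need C(n, 3) · 5^{1 − 3} < 1, i.e. C(n, 3) < 5^{3 − 1} = 25.
Check values of n near the boundary:
  n = 3: C(3, 3) = 1; 1 < 25? YES
  n = 4: C(4, 3) = 4; 4 < 25? YES
  n = 5: C(5, 3) = 10; 10 < 25? YES
  n = 6: C(6, 3) = 20; 20 < 25? YES
  n = 7: C(7, 3) = 35; 35 < 25? NO
The largest n with C(n, 3) < 25 is n = 6 (where E[X] = 4/5 ≈ 0.8000000). Hence R_5(3) > 6, i.e. R_5(3) ≥ 7.

Largest n = 6; hence R_5(3) > 6.


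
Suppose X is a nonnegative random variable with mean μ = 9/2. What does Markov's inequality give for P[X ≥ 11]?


μ = E[X] = 9/2, a = 11.
Markov: P[X ≥ 11] ≤ μ/a = (9/2)/11 = 9/22.
Numerically: ≈ 0.409091.
(Since a = 11 > μ = 4.500000, the bound 9/22 is < 1 and informative.)

P[X ≥ 11] ≤ 9/22 ≈ 0.409091.


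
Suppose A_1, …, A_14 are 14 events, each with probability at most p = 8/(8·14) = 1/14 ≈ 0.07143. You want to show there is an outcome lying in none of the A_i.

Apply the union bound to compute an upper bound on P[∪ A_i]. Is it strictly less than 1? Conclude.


Union bound: P[∪_{i=1}^{14} A_i] ≤ Σ_i P[A_i] ≤ 14·p = 14·(1/14) = 1.
Numerically: 1 ≈ 1.00000.
Is 1 < 1? NO.
Since the bound 1 is ≥ 1, the union bound is uninformative here; it does NOT by itself certify existence.

14·p = 1 ≈ 1.00000; existence NOT certified by the union bound.


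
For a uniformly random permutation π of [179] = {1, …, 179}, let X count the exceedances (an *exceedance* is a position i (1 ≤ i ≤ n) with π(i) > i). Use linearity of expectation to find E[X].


Write X = Σ_{i=1}^{179} X_i, where X_i = 1_{π(i) > i}.
For each fixed i, π(i) is uniform over {1, …, 179} (marginal of a uniform permutation), so P[π(i) > i] = (n − i)/n. Summing: Σ_{i=1}^{179} (n − i)/n = (0 + 1 + … + 178)/179 = 179(179 − 1)/(2·179) = (179 − 1)/2.
Hence E[X] = Σ_{i=1}^{179} (179 − i)/179 = 89 ≈ 89.00000.

E[X] = 89 = 89.00000.


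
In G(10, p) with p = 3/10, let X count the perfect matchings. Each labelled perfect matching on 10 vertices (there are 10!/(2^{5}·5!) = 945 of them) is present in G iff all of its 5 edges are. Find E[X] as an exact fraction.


K_10 has 10!/(2^{5}·5!) = 945 labelled perfect matchings.
For each such perfect matching H, let X_H = 1 if all 5 edges of H are present in G. Then P[X_H = 1] = p^{5} = (3/10)^{5} = 243/100000.
By linearity: E[X] = Σ_H E[X_H] = 945 · p^{5} = 945 · 243/100000 = 45927/20000.
Numerically: E[X] ≈ 2.2963.

E[X] = 945 · (3/10)^{5} = 45927/20000 ≈ 2.2963.


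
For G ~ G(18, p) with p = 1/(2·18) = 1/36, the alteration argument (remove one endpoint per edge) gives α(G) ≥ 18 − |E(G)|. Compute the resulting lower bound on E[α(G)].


E[|E(G)|] = C(18, 2)·p = 153 · (1/36) = 17/4.
E[α(G)] ≥ n − E[|E(G)|] = 18 − 17/4 = 55/4.
Numerically: ≈ 13.7500.
(This is only a lower bound; the true E[α(G)] may be larger.)

E[α(G)] ≥ 55/4 ≈ 13.7500.


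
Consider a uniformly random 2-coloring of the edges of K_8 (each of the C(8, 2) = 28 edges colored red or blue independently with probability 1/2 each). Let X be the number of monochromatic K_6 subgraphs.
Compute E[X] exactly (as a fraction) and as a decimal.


Let X = Σ_S X_S over the C(8, 6) = 28 subsets S of size 6, where X_S = 1 if the K_6 on S is monochromatic.
For a fixed S, the K_6 on S has C(6, 2) = 15 edges. P[all 15 edges red] = (1/2)^15, and likewise for blue, so P[monochromatic] = 2·(1/2)^15 = 2^{1 − 15} = 1/16384.
By linearity: E[X] = C(8, 6) · 2^{1 − 15} = 28 · 1/16384 = 7/4096.
Numerically: E[X] ≈ 0.00171.

E[X] = C(8,6)·2^(1−C(6,2)) = 7/4096 ≈ 0.00171.


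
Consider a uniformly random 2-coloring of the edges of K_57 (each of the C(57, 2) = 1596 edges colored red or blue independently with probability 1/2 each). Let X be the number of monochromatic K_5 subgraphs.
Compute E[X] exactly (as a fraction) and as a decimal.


Let X = Σ_S X_S over the C(57, 5) = 4187106 subsets S of size 5, where X_S = 1 if the K_5 on S is monochromatic.
For a fixed S, the K_5 on S has C(5, 2) = 10 edges. P[all 10 edges red] = (1/2)^10, and likewise for blue, so P[monochromatic] = 2·(1/2)^10 = 2^{1 − 10} = 1/512.
By linearity: E[X] = C(57, 5) · 2^{1 − 10} = 4187106 · 1/512 = 2093553/256.
Numerically: E[X] ≈ 8177.94141.

E[X] = C(57,5)·2^(1−C(5,2)) = 2093553/256 ≈ 8177.94141.


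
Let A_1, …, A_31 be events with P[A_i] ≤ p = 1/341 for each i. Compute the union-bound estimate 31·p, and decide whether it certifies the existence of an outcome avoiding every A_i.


Union bound: P[∪_{i=1}^{31} A_i] ≤ Σ_i P[A_i] ≤ 31·p = 31·(1/341) = 1/11.
Numerically: 1/11 ≈ 0.0909091.
Is 1/11 < 1? YES.
Since P[∪ A_i] ≤ 1/11 < 1, the complement has P[∩ A_i^c] ≥ 1 − 1/11 = 10/11 > 0, so some outcome avoids every A_i.

31·p = 1/11 ≈ 0.0909091; existence CERTIFIED by the union bound.


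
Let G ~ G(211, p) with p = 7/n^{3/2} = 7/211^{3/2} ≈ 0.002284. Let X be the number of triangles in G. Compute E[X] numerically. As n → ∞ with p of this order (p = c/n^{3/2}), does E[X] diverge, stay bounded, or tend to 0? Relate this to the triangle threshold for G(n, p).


Number of potential triangles: C(211, 3) = 1543465.
Each occurs with probability p³ ≈ (0.002284)³ ≈ 1.191305e-08.
By linearity: E[X] = C(211, 3)·p³ ≈ 1543465 · 1.191305e-08 ≈ 0.0184.
Since α = 3/2 > 1, p = c/n^{3/2} = o(1/n) is below the triangle threshold p ~ 1/n. Asymptotically E[X] ~ (c³/6)·n^{3(1−α)} = (7³/6)·n^{-1.5} → 0, so by Markov's inequality G has no triangles w.h.p.

E[X] ≈ 0.0184; in regime p = Θ(1/n^{3/2}) E[X] tends to 0 (below the triangle threshold p ~ 1/n).


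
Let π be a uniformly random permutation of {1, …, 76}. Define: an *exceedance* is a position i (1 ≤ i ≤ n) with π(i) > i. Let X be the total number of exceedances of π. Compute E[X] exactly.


Write X = Σ_{i=1}^{76} X_i, where X_i = 1_{π(i) > i}.
For each fixed i, π(i) is uniform over {1, …, 76} (marginal of a uniform permutation), so P[π(i) > i] = (n − i)/n. Summing: Σ_{i=1}^{76} (n − i)/n = (0 + 1 + … + 75)/76 = 76(76 − 1)/(2·76) = (76 − 1)/2.
Hence E[X] = Σ_{i=1}^{76} (76 − i)/76 = 75/2 ≈ 37.500000.

E[X] = 75/2 = 37.500000.


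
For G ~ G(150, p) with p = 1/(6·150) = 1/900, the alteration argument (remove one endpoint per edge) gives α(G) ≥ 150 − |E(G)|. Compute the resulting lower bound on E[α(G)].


E[|E(G)|] = C(150, 2)·p = 11175 · (1/900) = 149/12.
E[α(G)] ≥ n − E[|E(G)|] = 150 − 149/12 = 1651/12.
Numerically: ≈ 137.58333.
(This is only a lower bound; the true E[α(G)] may be larger.)

E[α(G)] ≥ 1651/12 ≈ 137.58333.


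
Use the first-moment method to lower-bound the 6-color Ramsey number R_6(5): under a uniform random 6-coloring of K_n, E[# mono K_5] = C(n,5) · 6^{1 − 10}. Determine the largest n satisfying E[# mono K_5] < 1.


We need C(n, 5) · 6^{1 − 10} < 1, i.e. C(n, 5) < 6^{10 − 1} = 10077696.
Check values of n near the boundary:
  n = 64: C(64, 5) = 7624512; 7624512 < 10077696? YES
  n = 65: C(65, 5) = 8259888; 8259888 < 10077696? YES
  n = 66: C(66, 5) = 8936928; 8936928 < 10077696? YES
  n = 67: C(67, 5) = 9657648; 9657648 < 10077696? YES
  n = 68: C(68, 5) = 10424128; 10424128 < 10077696? NO
The largest n with C(n, 5) < 10077696 is n = 67 (where E[X] = 67067/69984 ≈ 0.9583). Hence R_6(5) > 67, i.e. R_6(5) ≥ 68.

Largest n = 67; hence R_6(5) > 67.


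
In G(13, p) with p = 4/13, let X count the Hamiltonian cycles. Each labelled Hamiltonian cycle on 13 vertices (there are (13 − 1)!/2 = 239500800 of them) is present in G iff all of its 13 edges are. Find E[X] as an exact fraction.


K_13 has (13 − 1)!/2 = 239500800 labelled Hamiltonian cycles.
For each such Hamiltonian cycle H, let X_H = 1 if all 13 edges of H are present in G. Then P[X_H = 1] = p^{13} = (4/13)^{13} = 67108864/302875106592253.
By linearity: E[X] = Σ_H E[X_H] = 239500800 · p^{13} = 239500800 · 67108864/302875106592253 = 16072626615091200/302875106592253.
Numerically: E[X] ≈ 53.067.

E[X] = 239500800 · (4/13)^{13} = 16072626615091200/302875106592253 ≈ 53.067.


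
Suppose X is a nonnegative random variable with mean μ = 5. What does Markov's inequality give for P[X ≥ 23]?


μ = E[X] = 5, a = 23.
Markov: P[X ≥ 23] ≤ μ/a = (5)/23 = 5/23.
Numerically: ≈ 0.217.
(Since a = 23 > μ = 5.000, the bound 5/23 is < 1 and informative.)

P[X ≥ 23] ≤ 5/23 ≈ 0.217.


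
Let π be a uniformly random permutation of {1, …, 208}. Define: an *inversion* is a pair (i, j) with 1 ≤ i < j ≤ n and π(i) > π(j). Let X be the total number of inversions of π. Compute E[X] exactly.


Write X = Σ X_I over the C(208, 2) = 21528 pairs i < j, with X_I the indicator of one inversion.
There are 21528 indicators.
For each fixed pair i < j, the values π(i) and π(j) are two distinct elements of {1, …, 208} in uniformly random order; by symmetry P[π(i) > π(j)] = 1/2.
By linearity: E[X] = 21528 · (1/2) = C(208, 2) · (1/2) = 21528/2 = 10764 ≈ 10764.000.

E[X] = 10764 = 10764.000.


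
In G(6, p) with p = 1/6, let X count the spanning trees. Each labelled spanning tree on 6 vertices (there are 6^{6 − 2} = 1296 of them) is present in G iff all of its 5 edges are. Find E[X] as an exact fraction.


K_6 has 6^{6 − 2} = 1296 labelled spanning trees.
For each such spanning tree H, let X_H = 1 if all 5 edges of H are present in G. Then P[X_H = 1] = p^{5} = (1/6)^{5} = 1/7776.
By linearity: E[X] = Σ_H E[X_H] = 1296 · p^{5} = 1296 · 1/7776 = 1/6.
Numerically: E[X] ≈ 0.166667.

E[X] = 1296 · (1/6)^{5} = 1/6 ≈ 0.166667.


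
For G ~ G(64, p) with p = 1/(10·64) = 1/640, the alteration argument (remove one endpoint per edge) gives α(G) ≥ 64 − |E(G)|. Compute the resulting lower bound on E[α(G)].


E[|E(G)|] = C(64, 2)·p = 2016 · (1/640) = 63/20.
E[α(G)] ≥ n − E[|E(G)|] = 64 − 63/20 = 1217/20.
Numerically: ≈ 60.85000.
(This is only a lower bound; the true E[α(G)] may be larger.)

E[α(G)] ≥ 1217/20 ≈ 60.85000.


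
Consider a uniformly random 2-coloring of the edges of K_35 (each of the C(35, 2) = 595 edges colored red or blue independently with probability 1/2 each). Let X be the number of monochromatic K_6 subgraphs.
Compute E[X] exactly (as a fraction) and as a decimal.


Let X = Σ_S X_S over the C(35, 6) = 1623160 subsets S of size 6, where X_S = 1 if the K_6 on S is monochromatic.
For a fixed S, the K_6 on S has C(6, 2) = 15 edges. P[all 15 edges red] = (1/2)^15, and likewise for blue, so P[monochromatic] = 2·(1/2)^15 = 2^{1 − 15} = 1/16384.
By linearity of expectation: E[X] = C(35, 6) · 2^{1 − 15} = 1623160 · 1/16384 = 202895/2048.
Numerically: E[X] ≈ 99.0698.

E[X] = C(35,6)·2^(1−C(6,2)) = 202895/2048 ≈ 99.0698.


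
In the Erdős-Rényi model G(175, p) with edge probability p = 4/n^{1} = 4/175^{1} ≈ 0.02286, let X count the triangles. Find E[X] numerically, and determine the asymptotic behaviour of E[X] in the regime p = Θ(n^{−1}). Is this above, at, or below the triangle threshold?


Number of potential triangles: C(175, 3) = 877975.
Each occurs with probability p³ ≈ (0.02286)³ ≈ 1.194169e-05.
By linearity: E[X] = C(175, 3)·p³ ≈ 877975 · 1.194169e-05 ≈ 10.4845.
Here α = 1, so p = 4/n is exactly at the triangle threshold p ~ 1/n. Asymptotically E[X] → c³/6 = 4³/6 = 32/3 ≈ 10.6667, a bounded constant. In this regime the triangle count is asymptotically Poisson(c³/6).

E[X] ≈ 10.4845; in regime p = Θ(1/n^{1}) E[X] stays bounded (at the triangle threshold p ~ 1/n).


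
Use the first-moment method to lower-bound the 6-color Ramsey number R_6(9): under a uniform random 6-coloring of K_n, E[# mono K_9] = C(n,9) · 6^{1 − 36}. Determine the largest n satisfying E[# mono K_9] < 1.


We need C(n, 9) · 6^{1 − 36} < 1, i.e. C(n, 9) < 6^{36 − 1} = 1719070799748422591028658176.
Check values of n near the boundary:
  n = 4406: C(4406, 9) = 1710356485221788389505285700; 1710356485221788389505285700 < 1719070799748422591028658176? YES
  n = 4407: C(4407, 9) = 1713856532599459170657070050; 1713856532599459170657070050 < 1719070799748422591028658176? YES
  n = 4408: C(4408, 9) = 1717362945146264156457459600; 1717362945146264156457459600 < 1719070799748422591028658176? YES
  n = 4409: C(4409, 9) = 1720875732988608787686577131; 1720875732988608787686577131 < 1719070799748422591028658176? NO
  n = 4410: C(4410, 9) = 1724394906266704102180823710; 1724394906266704102180823710 < 1719070799748422591028658176? NO
The largest n with C(n, 9) < 1719070799748422591028658176 is n = 4408 (where E[X] = 35778394690547169926197075/35813974994758803979763712 ≈ 0.99901). Hence R_6(9) > 4408, i.e. R_6(9) ≥ 4409.

Largest n = 4408; hence R_6(9) > 4408.


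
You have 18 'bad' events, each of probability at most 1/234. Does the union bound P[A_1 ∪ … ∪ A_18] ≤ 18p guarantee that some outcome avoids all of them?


Union bound: P[∪_{i=1}^{18} A_i] ≤ Σ_i P[A_i] ≤ 18·p = 18·(1/234) = 1/13.
Numerically: 1/13 ≈ 0.07692.
Is 1/13 < 1? YES.
Since P[∪ A_i] ≤ 1/13 < 1, the complement has P[∩ A_i^c] ≥ 1 − 1/13 = 12/13 > 0, so some outcome avoids every A_i.

18·p = 1/13 ≈ 0.07692; existence CERTIFIED by the union bound.
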